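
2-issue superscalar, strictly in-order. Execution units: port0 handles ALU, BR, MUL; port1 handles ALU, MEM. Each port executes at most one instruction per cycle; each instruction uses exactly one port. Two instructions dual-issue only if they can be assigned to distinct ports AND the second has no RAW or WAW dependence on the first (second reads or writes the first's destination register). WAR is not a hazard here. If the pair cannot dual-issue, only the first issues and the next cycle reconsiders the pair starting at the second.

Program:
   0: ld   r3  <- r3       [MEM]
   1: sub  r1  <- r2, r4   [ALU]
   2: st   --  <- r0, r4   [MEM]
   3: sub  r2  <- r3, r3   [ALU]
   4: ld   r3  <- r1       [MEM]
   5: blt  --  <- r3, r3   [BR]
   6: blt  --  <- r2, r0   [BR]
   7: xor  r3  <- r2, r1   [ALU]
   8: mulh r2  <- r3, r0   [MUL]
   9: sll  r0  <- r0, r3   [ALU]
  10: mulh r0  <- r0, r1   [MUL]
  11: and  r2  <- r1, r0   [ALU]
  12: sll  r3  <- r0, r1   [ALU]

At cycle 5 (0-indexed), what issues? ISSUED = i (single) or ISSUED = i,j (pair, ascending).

ISSUED = 8,9

t=0 i0+i1:ld/sub ; 2-wide
t=1 i2+i3:st/sub ; 2-wide
t=2 i4:ld ; RAW r3
t=3 i5:blt ; no-port BR/BR
t=4 i6+i7:blt/xor ; 2-wide
t=5 i8+i9:mulh/sll ; 2-wide
t=6 i10:mulh ; RAW r0
t=7 i11+i12:and/sll ; 2-wide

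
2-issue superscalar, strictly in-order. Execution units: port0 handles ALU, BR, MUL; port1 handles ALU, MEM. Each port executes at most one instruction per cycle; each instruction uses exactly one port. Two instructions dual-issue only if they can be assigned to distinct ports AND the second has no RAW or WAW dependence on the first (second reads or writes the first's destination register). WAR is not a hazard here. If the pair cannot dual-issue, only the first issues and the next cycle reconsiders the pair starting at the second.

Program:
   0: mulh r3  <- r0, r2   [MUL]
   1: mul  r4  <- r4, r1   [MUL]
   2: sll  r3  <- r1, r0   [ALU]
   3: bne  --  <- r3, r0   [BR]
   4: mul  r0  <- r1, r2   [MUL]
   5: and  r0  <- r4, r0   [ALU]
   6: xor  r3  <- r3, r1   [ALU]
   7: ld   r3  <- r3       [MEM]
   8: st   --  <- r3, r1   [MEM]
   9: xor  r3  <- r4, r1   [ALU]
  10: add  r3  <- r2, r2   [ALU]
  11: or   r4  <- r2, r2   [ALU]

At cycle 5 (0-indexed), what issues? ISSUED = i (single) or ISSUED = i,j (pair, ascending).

#0 head=0: mulh i0 no-port MUL/MUL
#1 head=1: mul sll i1/i2 dual
#2 head=3: bne i3 no-port BR/MUL
#3 head=4: mul i4 RAW+WAW r0
#4 head=5: and xor i5/i6 dual
#5 head=7: ld i7 no-port MEM/MEM
#6 head=8: st xor i8/i9 dual
#7 head=10: add or i10/i11 dual

ISSUED = 7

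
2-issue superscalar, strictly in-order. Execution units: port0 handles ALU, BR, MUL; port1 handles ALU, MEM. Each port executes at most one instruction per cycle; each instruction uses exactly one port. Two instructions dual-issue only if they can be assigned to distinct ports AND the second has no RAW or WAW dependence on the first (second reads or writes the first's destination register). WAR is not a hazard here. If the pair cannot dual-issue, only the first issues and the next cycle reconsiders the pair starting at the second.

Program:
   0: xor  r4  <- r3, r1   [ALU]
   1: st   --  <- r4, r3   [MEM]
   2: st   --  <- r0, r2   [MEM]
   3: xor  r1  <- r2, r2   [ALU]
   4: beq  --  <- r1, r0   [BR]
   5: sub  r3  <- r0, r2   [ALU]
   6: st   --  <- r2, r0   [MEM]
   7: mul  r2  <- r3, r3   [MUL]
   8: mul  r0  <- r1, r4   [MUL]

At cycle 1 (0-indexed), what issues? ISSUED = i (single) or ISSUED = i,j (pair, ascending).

ISSUED = 1

t=0 i0:xor ; RAW r4
t=1 i1:st ; no-port MEM/MEM
t=2 i2/i3:st;xor ; dual
t=3 i4/i5:beq;sub ; dual
t=4 i6/i7:st;mul ; dual
t=5 i8:mul ; tail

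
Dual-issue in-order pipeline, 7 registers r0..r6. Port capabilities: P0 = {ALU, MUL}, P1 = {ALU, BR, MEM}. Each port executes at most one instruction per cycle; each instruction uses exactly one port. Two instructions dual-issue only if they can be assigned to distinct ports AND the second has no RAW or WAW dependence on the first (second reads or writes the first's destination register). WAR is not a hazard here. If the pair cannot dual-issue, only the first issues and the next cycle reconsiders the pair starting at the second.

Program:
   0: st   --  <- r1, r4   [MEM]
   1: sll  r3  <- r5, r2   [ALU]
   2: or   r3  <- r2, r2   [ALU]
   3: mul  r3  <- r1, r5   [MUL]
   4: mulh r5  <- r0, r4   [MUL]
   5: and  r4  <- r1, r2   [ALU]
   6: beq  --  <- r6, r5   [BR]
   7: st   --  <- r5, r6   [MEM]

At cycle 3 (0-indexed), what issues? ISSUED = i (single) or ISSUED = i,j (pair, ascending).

ISSUED = 4,5

[0] i0+i1  st sll  -- dual
[1] i2  or  -- WAW r3
[2] i3  mul  -- no-port MUL/MUL
[3] i4+i5  mulh and  -- dual
[4] i6  beq  -- no-port BR/MEM
[5] i7  st  -- tail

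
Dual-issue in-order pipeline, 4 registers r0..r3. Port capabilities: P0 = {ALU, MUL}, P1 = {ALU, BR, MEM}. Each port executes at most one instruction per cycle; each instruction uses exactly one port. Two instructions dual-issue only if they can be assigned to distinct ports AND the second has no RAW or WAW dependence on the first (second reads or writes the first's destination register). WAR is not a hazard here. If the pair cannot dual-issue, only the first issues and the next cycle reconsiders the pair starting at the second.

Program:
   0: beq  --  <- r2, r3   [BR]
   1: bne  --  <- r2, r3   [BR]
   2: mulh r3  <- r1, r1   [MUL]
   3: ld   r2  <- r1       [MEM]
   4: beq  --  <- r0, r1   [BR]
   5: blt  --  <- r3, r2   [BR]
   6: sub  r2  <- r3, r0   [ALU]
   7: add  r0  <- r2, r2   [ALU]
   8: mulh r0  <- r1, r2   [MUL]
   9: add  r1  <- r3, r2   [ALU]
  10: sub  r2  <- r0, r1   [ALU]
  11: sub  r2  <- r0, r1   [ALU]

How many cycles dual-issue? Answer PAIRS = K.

PAIRS = 3

c0: i0 beq.BR  no-port BR/BR
c1: i1&i2 bne.BR+mulh.MUL  2-wide
c2: i3 ld.MEM  no-port MEM/BR
c3: i4 beq.BR  no-port BR/BR
c4: i5&i6 blt.BR+sub.ALU  2-wide
c5: i7 add.ALU  WAW r0
c6: i8&i9 mulh.MUL+add.ALU  2-wide
c7: i10 sub.ALU  WAW r2
c8: i11 sub.ALU  tail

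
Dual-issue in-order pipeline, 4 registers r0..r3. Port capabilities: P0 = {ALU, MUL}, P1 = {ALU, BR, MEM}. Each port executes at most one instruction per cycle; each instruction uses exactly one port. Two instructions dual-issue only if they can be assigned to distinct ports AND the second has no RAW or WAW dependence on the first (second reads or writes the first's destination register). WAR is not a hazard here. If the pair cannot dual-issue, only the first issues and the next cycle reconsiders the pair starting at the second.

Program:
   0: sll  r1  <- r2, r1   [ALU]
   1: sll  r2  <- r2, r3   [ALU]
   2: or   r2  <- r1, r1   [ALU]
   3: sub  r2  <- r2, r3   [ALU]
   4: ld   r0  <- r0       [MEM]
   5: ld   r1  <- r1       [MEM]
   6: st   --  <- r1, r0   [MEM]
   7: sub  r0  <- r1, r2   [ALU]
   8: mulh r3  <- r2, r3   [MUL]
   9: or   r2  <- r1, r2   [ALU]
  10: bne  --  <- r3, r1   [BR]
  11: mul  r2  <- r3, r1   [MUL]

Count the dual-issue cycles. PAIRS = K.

PAIRS = 5

  cy0 -> i0+i1 (sll;sll) 2-wide
  cy1 -> i2 (or) RAW+WAW r2
  cy2 -> i3+i4 (sub;ld) 2-wide
  cy3 -> i5 (ld) no-port MEM/MEM
  cy4 -> i6+i7 (st;sub) 2-wide
  cy5 -> i8+i9 (mulh;or) 2-wide
  cy6 -> i10+i11 (bne;mul) 2-wide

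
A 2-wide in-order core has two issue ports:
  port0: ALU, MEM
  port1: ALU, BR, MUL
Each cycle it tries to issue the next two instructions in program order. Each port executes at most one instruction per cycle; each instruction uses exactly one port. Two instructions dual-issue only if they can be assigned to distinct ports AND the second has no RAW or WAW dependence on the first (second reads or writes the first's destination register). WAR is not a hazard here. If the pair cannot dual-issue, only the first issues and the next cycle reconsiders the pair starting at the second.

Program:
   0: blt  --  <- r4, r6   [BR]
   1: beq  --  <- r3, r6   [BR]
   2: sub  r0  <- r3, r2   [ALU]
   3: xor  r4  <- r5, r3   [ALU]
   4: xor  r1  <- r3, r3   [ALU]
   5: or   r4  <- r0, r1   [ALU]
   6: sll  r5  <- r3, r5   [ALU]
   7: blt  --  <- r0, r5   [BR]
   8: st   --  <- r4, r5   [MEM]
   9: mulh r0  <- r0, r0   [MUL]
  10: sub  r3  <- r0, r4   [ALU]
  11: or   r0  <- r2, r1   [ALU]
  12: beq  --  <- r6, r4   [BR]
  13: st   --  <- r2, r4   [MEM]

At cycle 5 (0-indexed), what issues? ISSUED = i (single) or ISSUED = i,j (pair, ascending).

ISSUED = 9

#0 head=0: blt i0 no-port BR/BR
#1 head=1: beq/sub i1/i2 dual
#2 head=3: xor/xor i3/i4 dual
#3 head=5: or/sll i5/i6 dual
#4 head=7: blt/st i7/i8 dual
#5 head=9: mulh i9 RAW r0
#6 head=10: sub/or i10/i11 dual
#7 head=12: beq/st i12/i13 dual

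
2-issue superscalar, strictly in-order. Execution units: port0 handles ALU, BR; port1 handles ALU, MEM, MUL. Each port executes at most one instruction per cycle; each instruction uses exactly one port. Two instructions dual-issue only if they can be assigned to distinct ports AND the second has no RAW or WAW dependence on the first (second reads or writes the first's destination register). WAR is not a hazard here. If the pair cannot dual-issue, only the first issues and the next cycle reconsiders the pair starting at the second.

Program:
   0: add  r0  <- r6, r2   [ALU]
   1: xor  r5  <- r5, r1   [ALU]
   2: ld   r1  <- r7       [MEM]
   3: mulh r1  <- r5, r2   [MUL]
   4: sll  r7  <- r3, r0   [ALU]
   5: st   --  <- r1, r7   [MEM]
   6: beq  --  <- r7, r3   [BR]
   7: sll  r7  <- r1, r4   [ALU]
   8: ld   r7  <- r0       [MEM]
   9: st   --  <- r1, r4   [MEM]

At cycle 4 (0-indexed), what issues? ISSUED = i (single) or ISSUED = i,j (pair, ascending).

ISSUED = 7

[0] i0+i1  add.ALU;xor.ALU  -- pair
[1] i2  ld.MEM  -- no-port MEM/MUL
[2] i3+i4  mulh.MUL;sll.ALU  -- pair
[3] i5+i6  st.MEM;beq.BR  -- pair
[4] i7  sll.ALU  -- WAW r7
[5] i8  ld.MEM  -- no-port MEM/MEM
[6] i9  st.MEM  -- tail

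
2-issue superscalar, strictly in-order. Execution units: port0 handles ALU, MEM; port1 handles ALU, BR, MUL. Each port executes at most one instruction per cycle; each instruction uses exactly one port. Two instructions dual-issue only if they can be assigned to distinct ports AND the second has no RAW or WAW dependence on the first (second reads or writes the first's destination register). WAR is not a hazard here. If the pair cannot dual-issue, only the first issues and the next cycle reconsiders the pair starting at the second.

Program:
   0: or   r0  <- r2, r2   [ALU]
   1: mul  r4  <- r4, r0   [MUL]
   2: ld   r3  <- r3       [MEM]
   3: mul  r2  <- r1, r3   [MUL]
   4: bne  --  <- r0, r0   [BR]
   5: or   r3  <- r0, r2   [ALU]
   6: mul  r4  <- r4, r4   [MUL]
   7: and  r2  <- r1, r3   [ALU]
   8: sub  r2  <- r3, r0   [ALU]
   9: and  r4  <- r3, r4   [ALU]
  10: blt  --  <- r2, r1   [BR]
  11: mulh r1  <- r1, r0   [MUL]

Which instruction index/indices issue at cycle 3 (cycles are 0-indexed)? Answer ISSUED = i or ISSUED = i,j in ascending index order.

ISSUED = 4,5

c0: i0 or  RAW r0
c1: i1+i2 mul;ld  pair
c2: i3 mul  no-port MUL/BR
c3: i4+i5 bne;or  pair
c4: i6+i7 mul;and  pair
c5: i8+i9 sub;and  pair
c6: i10 blt  no-port BR/MUL
c7: i11 mulh  tail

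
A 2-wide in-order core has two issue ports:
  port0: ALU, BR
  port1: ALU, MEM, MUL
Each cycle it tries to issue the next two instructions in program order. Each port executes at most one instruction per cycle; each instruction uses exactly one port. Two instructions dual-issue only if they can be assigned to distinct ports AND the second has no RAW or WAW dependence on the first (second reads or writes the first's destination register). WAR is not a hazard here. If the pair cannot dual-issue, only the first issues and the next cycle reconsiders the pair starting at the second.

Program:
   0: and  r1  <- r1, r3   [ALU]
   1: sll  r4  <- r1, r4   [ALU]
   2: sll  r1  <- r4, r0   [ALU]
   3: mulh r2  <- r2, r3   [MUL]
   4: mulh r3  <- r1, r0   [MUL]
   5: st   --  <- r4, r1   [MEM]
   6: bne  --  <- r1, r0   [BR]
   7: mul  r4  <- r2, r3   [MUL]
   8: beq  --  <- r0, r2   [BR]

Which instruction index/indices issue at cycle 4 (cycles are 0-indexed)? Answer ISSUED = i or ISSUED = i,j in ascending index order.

[0] i0  and  -- RAW r1
[1] i1  sll  -- RAW r4
[2] i2&i3  sll;mulh  -- pair
[3] i4  mulh  -- no-port MUL/MEM
[4] i5&i6  st;bne  -- pair
[5] i7&i8  mul;beq  -- pair

ISSUED = 5,6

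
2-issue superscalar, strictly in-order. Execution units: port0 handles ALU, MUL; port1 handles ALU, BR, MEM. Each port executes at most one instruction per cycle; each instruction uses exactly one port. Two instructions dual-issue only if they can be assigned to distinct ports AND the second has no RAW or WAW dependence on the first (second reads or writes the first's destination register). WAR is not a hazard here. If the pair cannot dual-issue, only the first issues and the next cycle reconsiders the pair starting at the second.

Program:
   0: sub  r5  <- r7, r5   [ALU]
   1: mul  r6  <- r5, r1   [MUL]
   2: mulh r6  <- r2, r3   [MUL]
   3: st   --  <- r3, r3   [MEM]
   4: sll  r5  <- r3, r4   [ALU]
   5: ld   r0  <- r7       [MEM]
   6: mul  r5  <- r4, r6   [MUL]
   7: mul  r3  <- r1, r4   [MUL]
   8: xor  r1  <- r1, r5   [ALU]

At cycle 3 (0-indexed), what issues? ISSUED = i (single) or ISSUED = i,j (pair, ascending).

ISSUED = 4,5

0. sub.ALU @i0  | RAW r5
1. mul.MUL @i1  | no-port MUL/MUL
2. mulh.MUL+st.MEM @i2+i3  | pair
3. sll.ALU+ld.MEM @i4+i5  | pair
4. mul.MUL @i6  | no-port MUL/MUL
5. mul.MUL+xor.ALU @i7+i8  | pair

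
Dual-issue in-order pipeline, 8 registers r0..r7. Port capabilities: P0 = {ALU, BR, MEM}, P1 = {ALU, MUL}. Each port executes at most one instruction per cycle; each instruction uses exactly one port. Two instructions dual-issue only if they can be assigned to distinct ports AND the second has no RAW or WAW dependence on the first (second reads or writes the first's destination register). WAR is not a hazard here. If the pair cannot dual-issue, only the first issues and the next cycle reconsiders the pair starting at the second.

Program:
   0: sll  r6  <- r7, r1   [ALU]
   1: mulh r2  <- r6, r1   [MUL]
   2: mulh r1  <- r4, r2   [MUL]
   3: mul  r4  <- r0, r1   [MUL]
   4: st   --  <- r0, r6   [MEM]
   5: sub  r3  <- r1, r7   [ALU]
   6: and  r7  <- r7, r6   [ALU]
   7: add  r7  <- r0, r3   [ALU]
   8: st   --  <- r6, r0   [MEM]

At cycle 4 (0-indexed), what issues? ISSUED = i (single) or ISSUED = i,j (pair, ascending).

#0 head=0: sll i0 RAW r6
#1 head=1: mulh i1 no-port MUL/MUL
#2 head=2: mulh i2 no-port MUL/MUL
#3 head=3: mul st i3+i4 2-wide
#4 head=5: sub and i5+i6 2-wide
#5 head=7: add st i7+i8 2-wide

ISSUED = 5,6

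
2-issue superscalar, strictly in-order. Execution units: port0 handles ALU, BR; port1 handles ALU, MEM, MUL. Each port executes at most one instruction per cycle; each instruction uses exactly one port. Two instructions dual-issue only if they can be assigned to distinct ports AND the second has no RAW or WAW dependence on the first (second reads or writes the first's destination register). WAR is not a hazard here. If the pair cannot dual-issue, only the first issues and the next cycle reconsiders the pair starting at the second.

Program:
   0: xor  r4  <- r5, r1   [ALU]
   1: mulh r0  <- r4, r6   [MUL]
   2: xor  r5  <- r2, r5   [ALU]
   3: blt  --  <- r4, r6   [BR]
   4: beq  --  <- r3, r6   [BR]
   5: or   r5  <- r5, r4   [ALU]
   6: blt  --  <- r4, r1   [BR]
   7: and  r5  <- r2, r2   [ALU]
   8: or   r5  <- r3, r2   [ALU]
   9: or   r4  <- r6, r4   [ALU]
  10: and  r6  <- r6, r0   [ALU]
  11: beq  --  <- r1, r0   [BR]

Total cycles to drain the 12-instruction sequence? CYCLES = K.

CYCLES = 7

#0 head=0: xor i0 RAW r4
#1 head=1: mulh/xor i1+i2 dual
#2 head=3: blt i3 no-port BR/BR
#3 head=4: beq/or i4+i5 dual
#4 head=6: blt/and i6+i7 dual
#5 head=8: or/or i8+i9 dual
#6 head=10: and/beq i10+i11 dual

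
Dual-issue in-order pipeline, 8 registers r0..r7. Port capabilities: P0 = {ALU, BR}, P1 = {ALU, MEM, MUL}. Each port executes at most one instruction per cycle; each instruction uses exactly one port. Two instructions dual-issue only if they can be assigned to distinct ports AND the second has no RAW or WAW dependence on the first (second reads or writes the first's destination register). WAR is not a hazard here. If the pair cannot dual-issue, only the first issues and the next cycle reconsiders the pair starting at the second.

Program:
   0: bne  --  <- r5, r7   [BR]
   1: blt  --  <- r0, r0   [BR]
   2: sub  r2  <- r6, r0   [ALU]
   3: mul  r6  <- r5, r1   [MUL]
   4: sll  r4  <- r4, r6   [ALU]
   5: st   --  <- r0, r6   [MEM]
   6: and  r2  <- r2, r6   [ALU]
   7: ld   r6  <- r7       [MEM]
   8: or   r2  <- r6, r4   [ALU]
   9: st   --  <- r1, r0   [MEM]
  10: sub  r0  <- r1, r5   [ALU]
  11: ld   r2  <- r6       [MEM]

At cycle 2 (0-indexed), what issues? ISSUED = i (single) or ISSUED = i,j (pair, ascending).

t=0 i0:bne.BR ; no-port BR/BR
t=1 i1&i2:blt.BR;sub.ALU ; pair
t=2 i3:mul.MUL ; RAW r6
t=3 i4&i5:sll.ALU;st.MEM ; pair
t=4 i6&i7:and.ALU;ld.MEM ; pair
t=5 i8&i9:or.ALU;st.MEM ; pair
t=6 i10&i11:sub.ALU;ld.MEM ; pair

ISSUED = 3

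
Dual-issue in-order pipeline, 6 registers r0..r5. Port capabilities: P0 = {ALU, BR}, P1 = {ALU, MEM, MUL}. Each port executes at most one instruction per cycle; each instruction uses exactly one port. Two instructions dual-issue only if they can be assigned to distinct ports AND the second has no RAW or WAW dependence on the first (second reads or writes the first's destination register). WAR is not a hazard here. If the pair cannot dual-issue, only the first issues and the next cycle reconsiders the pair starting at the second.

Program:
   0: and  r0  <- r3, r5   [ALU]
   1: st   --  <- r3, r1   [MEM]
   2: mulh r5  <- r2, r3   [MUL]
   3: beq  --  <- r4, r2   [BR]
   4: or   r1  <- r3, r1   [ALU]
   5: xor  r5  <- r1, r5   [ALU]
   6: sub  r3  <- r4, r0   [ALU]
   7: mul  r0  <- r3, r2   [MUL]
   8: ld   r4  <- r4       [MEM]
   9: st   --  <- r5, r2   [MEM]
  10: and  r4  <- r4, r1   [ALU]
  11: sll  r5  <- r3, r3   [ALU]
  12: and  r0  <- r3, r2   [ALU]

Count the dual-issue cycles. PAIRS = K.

c0: i0&i1 and.ALU/st.MEM  2-wide
c1: i2&i3 mulh.MUL/beq.BR  2-wide
c2: i4 or.ALU  RAW r1
c3: i5&i6 xor.ALU/sub.ALU  2-wide
c4: i7 mul.MUL  no-port MUL/MEM
c5: i8 ld.MEM  no-port MEM/MEM
c6: i9&i10 st.MEM/and.ALU  2-wide
c7: i11&i12 sll.ALU/and.ALU  2-wide

PAIRS = 5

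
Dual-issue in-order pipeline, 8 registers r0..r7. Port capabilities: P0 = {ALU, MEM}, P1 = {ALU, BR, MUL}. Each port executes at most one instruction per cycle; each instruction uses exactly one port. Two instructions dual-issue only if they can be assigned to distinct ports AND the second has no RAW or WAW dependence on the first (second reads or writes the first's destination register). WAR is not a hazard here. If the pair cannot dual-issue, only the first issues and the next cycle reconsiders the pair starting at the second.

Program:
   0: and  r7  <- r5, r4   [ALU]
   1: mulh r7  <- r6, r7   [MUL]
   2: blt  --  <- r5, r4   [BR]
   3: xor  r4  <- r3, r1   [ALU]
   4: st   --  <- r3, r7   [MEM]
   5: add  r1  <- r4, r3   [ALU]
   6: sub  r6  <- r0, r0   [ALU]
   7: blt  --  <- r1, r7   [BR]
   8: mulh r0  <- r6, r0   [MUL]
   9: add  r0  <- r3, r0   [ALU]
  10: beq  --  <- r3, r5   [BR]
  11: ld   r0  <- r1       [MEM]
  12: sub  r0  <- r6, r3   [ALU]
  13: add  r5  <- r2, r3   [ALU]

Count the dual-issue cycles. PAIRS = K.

  cy0 -> i0 (and) RAW+WAW r7
  cy1 -> i1 (mulh) no-port MUL/BR
  cy2 -> i2+i3 (blt+xor) 2-wide
  cy3 -> i4+i5 (st+add) 2-wide
  cy4 -> i6+i7 (sub+blt) 2-wide
  cy5 -> i8 (mulh) RAW+WAW r0
  cy6 -> i9+i10 (add+beq) 2-wide
  cy7 -> i11 (ld) WAW r0
  cy8 -> i12+i13 (sub+add) 2-wide

PAIRS = 5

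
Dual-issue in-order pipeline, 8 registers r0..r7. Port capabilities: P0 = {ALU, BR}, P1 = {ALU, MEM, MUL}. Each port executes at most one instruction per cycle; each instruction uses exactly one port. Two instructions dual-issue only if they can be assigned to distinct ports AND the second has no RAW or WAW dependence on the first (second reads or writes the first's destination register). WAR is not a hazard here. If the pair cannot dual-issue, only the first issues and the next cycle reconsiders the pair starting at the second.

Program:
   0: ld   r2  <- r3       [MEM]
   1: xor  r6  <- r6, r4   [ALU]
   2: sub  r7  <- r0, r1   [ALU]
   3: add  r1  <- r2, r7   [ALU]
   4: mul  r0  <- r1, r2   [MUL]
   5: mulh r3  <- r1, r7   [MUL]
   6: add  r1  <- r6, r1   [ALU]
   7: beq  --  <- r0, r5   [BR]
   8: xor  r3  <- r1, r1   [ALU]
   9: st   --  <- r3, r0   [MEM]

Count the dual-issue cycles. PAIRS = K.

PAIRS = 3

t=0 i0&i1:ld/xor ; pair
t=1 i2:sub ; RAW r7
t=2 i3:add ; RAW r1
t=3 i4:mul ; no-port MUL/MUL
t=4 i5&i6:mulh/add ; pair
t=5 i7&i8:beq/xor ; pair
t=6 i9:st ; tail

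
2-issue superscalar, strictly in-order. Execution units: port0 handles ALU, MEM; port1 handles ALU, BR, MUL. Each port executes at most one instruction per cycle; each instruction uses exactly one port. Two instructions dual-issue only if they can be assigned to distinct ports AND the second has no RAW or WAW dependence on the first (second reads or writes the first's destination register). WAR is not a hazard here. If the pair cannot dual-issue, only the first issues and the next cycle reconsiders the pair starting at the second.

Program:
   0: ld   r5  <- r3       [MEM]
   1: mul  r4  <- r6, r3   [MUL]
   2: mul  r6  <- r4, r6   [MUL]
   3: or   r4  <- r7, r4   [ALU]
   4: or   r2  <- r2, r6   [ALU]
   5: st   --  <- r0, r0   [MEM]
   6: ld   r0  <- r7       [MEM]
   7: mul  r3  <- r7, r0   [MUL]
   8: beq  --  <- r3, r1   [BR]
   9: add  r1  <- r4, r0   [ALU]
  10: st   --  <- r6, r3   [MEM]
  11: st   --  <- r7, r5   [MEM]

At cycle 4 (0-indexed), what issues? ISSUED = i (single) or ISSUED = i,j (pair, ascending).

t=0 i0,i1:ld.MEM+mul.MUL ; 2-wide
t=1 i2,i3:mul.MUL+or.ALU ; 2-wide
t=2 i4,i5:or.ALU+st.MEM ; 2-wide
t=3 i6:ld.MEM ; RAW r0
t=4 i7:mul.MUL ; no-port MUL/BR
t=5 i8,i9:beq.BR+add.ALU ; 2-wide
t=6 i10:st.MEM ; no-port MEM/MEM
t=7 i11:st.MEM ; tail

ISSUED = 7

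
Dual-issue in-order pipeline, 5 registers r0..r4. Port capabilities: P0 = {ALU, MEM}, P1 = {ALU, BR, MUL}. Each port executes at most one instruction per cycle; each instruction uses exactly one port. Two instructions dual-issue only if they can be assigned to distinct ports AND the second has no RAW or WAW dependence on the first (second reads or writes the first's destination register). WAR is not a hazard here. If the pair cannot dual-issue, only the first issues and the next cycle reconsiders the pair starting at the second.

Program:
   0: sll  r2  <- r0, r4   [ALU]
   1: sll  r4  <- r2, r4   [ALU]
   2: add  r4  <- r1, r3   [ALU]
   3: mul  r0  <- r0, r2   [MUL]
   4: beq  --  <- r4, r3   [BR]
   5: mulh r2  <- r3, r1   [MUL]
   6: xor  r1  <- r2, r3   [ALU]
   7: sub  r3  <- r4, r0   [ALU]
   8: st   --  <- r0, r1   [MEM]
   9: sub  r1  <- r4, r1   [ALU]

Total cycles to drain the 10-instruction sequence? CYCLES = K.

#0 head=0: sll i0 RAW r2
#1 head=1: sll i1 WAW r4
#2 head=2: add+mul i2&i3 pair
#3 head=4: beq i4 no-port BR/MUL
#4 head=5: mulh i5 RAW r2
#5 head=6: xor+sub i6&i7 pair
#6 head=8: st+sub i8&i9 pair

CYCLES = 7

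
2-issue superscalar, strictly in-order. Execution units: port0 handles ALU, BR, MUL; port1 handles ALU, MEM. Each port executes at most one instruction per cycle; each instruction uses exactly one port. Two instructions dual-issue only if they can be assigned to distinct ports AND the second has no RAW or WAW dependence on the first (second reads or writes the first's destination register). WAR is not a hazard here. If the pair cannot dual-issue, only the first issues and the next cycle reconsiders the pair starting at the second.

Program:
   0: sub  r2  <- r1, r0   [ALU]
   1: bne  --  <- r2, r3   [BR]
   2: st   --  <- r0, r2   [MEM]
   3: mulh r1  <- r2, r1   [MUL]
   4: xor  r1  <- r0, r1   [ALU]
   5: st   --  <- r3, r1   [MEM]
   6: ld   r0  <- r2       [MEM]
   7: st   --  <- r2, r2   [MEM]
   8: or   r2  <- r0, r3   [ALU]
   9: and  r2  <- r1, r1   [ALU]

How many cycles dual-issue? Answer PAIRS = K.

0. sub.ALU @i0  | RAW r2
1. bne.BR st.MEM @i1&i2  | 2-wide
2. mulh.MUL @i3  | RAW+WAW r1
3. xor.ALU @i4  | RAW r1
4. st.MEM @i5  | no-port MEM/MEM
5. ld.MEM @i6  | no-port MEM/MEM
6. st.MEM or.ALU @i7&i8  | 2-wide
7. and.ALU @i9  | tail

PAIRS = 2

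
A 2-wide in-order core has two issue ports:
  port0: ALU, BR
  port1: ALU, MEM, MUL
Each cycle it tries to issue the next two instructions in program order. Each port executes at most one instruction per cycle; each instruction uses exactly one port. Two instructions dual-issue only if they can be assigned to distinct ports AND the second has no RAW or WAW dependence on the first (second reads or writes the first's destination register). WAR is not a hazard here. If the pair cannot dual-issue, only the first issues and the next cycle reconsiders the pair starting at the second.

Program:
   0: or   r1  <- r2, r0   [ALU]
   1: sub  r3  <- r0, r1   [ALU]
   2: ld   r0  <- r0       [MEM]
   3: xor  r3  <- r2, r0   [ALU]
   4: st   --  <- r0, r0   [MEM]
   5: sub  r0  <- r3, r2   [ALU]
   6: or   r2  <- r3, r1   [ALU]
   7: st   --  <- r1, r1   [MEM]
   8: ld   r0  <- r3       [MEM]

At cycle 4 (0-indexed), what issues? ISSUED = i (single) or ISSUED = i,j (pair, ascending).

ISSUED = 7

0. or @i0  | RAW r1
1. sub ld @i1/i2  | 2-wide
2. xor st @i3/i4  | 2-wide
3. sub or @i5/i6  | 2-wide
4. st @i7  | no-port MEM/MEM
5. ld @i8  | tail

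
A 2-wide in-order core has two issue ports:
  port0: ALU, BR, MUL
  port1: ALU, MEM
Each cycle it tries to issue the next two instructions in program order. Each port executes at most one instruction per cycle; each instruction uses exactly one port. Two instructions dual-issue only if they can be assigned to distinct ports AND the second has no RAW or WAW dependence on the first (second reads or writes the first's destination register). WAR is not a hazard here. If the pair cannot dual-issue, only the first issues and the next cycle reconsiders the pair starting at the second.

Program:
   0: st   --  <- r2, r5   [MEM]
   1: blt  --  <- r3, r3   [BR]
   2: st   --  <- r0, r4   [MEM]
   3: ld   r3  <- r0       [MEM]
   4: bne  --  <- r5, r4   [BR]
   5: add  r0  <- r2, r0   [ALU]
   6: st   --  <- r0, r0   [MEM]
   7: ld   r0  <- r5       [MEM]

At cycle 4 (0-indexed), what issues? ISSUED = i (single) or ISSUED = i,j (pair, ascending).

ISSUED = 6

t=0 i0/i1:st.MEM blt.BR ; dual
t=1 i2:st.MEM ; no-port MEM/MEM
t=2 i3/i4:ld.MEM bne.BR ; dual
t=3 i5:add.ALU ; RAW r0
t=4 i6:st.MEM ; no-port MEM/MEM
t=5 i7:ld.MEM ; tail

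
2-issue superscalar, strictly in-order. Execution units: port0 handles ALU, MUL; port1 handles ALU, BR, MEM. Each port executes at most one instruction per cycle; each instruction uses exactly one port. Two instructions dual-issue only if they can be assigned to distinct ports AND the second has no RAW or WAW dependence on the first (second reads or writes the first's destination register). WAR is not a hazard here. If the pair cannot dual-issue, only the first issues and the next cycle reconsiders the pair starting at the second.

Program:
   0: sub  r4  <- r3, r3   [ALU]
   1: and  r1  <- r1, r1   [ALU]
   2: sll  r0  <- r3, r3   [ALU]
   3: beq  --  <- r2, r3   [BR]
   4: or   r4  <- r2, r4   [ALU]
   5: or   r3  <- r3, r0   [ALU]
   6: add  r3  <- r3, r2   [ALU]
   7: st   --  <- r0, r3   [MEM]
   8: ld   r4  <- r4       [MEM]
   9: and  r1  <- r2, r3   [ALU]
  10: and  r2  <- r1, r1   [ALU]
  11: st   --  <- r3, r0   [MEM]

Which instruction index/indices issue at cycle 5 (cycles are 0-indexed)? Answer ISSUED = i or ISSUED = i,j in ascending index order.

ISSUED = 8,9

  cy0 -> i0&i1 (sub.ALU/and.ALU) pair
  cy1 -> i2&i3 (sll.ALU/beq.BR) pair
  cy2 -> i4&i5 (or.ALU/or.ALU) pair
  cy3 -> i6 (add.ALU) RAW r3
  cy4 -> i7 (st.MEM) no-port MEM/MEM
  cy5 -> i8&i9 (ld.MEM/and.ALU) pair
  cy6 -> i10&i11 (and.ALU/st.MEM) pair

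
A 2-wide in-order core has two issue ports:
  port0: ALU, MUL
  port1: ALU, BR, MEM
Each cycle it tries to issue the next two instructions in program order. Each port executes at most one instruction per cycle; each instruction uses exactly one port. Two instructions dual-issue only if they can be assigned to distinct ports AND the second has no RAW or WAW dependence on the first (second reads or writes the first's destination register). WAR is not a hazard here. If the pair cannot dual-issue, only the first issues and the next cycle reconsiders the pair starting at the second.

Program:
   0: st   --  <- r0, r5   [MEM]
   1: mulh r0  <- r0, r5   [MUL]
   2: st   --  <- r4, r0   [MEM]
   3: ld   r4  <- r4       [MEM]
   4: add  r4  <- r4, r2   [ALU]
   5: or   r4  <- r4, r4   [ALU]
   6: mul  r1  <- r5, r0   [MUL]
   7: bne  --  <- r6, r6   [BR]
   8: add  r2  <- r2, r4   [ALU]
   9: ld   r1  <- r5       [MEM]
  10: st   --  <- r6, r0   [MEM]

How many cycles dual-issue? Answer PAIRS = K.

PAIRS = 3

[0] i0+i1  st.MEM;mulh.MUL  -- dual
[1] i2  st.MEM  -- no-port MEM/MEM
[2] i3  ld.MEM  -- RAW+WAW r4
[3] i4  add.ALU  -- RAW+WAW r4
[4] i5+i6  or.ALU;mul.MUL  -- dual
[5] i7+i8  bne.BR;add.ALU  -- dual
[6] i9  ld.MEM  -- no-port MEM/MEM
[7] i10  st.MEM  -- tail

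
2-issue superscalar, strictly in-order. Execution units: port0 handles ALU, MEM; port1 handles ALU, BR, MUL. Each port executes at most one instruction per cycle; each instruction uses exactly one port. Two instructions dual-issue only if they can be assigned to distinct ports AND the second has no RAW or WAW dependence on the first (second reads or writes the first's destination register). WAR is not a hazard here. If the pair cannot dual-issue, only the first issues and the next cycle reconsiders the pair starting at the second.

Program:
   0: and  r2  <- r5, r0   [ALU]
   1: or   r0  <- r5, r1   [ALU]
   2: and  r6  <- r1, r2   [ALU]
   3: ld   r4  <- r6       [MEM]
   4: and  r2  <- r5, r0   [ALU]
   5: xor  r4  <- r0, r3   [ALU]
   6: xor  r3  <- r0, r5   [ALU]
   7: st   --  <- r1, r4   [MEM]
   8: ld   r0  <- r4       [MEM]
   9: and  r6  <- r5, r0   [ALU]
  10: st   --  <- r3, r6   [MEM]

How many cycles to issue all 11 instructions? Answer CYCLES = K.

CYCLES = 8

#0 head=0: and.ALU or.ALU i0&i1 2-wide
#1 head=2: and.ALU i2 RAW r6
#2 head=3: ld.MEM and.ALU i3&i4 2-wide
#3 head=5: xor.ALU xor.ALU i5&i6 2-wide
#4 head=7: st.MEM i7 no-port MEM/MEM
#5 head=8: ld.MEM i8 RAW r0
#6 head=9: and.ALU i9 RAW r6
#7 head=10: st.MEM i10 tail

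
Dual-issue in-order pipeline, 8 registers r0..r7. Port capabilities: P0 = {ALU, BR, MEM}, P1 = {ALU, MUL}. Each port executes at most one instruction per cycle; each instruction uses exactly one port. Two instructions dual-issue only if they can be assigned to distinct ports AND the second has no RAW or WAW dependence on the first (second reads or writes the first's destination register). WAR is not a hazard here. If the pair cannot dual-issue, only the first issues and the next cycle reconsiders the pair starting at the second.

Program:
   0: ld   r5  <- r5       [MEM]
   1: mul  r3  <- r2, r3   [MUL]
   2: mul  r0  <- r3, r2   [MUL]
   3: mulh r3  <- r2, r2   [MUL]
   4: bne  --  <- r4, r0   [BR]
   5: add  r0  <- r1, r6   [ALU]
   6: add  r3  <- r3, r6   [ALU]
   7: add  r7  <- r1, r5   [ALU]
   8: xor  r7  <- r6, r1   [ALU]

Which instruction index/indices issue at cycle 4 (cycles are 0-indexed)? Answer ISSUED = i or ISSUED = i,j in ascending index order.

#0 head=0: ld+mul i0+i1 dual
#1 head=2: mul i2 no-port MUL/MUL
#2 head=3: mulh+bne i3+i4 dual
#3 head=5: add+add i5+i6 dual
#4 head=7: add i7 WAW r7
#5 head=8: xor i8 tail

ISSUED = 7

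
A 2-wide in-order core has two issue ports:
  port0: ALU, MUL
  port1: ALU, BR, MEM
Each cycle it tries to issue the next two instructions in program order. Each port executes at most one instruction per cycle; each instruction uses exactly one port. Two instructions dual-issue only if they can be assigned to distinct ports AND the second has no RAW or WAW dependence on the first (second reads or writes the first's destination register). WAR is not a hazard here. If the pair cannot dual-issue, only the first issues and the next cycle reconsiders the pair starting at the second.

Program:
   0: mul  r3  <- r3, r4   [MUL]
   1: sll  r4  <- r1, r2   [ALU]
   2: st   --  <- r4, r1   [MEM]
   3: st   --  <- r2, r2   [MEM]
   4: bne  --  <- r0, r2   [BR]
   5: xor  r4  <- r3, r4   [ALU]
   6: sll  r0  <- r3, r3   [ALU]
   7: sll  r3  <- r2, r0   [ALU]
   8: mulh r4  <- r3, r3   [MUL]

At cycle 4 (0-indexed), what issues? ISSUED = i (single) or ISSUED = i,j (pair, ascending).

0. mul.MUL+sll.ALU @i0&i1  | dual
1. st.MEM @i2  | no-port MEM/MEM
2. st.MEM @i3  | no-port MEM/BR
3. bne.BR+xor.ALU @i4&i5  | dual
4. sll.ALU @i6  | RAW r0
5. sll.ALU @i7  | RAW r3
6. mulh.MUL @i8  | tail

ISSUED = 6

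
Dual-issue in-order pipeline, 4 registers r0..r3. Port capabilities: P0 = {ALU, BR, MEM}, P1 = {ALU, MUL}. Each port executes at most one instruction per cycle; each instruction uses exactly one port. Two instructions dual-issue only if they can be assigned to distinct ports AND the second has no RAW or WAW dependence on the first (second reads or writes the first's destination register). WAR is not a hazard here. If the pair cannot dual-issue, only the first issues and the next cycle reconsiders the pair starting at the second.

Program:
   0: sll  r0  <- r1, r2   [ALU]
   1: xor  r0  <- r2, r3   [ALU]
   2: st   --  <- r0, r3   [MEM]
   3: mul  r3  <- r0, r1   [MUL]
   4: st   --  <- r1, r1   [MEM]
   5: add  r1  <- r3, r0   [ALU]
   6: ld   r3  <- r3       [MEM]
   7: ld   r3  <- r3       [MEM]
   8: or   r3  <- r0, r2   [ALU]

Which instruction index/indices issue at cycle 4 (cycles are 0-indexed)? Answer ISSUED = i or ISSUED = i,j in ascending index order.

0. sll @i0  | WAW r0
1. xor @i1  | RAW r0
2. st+mul @i2&i3  | 2-wide
3. st+add @i4&i5  | 2-wide
4. ld @i6  | no-port MEM/MEM
5. ld @i7  | WAW r3
6. or @i8  | tail

ISSUED = 6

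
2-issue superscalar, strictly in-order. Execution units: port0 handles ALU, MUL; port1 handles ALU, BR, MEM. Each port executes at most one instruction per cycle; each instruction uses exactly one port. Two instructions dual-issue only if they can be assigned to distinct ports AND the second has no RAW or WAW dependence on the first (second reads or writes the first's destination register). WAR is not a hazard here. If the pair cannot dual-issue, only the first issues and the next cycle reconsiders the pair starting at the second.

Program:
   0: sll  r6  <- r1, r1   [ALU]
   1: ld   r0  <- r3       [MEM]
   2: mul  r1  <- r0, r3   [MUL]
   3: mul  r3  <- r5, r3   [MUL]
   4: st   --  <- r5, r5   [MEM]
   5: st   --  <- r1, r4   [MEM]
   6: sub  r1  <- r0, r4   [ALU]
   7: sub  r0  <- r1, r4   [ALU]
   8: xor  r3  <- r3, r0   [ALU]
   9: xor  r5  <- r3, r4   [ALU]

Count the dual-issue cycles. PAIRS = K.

PAIRS = 3

[0] i0,i1  sll.ALU+ld.MEM  -- pair
[1] i2  mul.MUL  -- no-port MUL/MUL
[2] i3,i4  mul.MUL+st.MEM  -- pair
[3] i5,i6  st.MEM+sub.ALU  -- pair
[4] i7  sub.ALU  -- RAW r0
[5] i8  xor.ALU  -- RAW r3
[6] i9  xor.ALU  -- tail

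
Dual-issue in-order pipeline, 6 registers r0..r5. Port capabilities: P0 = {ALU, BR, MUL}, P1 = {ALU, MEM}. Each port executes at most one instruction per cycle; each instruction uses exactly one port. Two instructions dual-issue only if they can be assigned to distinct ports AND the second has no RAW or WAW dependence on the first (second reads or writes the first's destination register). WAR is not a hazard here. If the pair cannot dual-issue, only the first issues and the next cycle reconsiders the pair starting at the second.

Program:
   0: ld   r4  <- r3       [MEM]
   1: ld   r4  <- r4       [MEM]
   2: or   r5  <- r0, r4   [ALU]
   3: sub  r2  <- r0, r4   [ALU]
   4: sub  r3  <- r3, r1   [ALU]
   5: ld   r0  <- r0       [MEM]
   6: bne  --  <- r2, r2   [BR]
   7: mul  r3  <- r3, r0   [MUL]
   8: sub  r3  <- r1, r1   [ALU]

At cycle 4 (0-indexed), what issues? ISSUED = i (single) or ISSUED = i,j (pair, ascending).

ISSUED = 6

t=0 i0:ld.MEM ; no-port MEM/MEM
t=1 i1:ld.MEM ; RAW r4
t=2 i2/i3:or.ALU;sub.ALU ; 2-wide
t=3 i4/i5:sub.ALU;ld.MEM ; 2-wide
t=4 i6:bne.BR ; no-port BR/MUL
t=5 i7:mul.MUL ; WAW r3
t=6 i8:sub.ALU ; tail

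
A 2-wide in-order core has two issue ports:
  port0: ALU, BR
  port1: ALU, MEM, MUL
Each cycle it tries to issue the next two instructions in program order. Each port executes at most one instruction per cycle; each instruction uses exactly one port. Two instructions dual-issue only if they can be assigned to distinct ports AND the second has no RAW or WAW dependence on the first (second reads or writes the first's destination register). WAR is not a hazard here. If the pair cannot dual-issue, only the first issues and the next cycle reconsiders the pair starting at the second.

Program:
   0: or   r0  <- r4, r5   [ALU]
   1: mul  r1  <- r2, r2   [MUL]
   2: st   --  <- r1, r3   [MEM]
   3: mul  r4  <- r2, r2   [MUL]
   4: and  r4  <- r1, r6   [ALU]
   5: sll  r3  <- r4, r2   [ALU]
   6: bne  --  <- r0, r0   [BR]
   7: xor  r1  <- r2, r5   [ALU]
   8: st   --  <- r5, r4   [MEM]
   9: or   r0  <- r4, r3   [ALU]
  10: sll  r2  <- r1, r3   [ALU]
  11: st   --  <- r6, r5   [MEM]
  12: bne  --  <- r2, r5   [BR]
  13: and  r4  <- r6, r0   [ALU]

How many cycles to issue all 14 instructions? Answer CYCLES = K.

0. or.ALU/mul.MUL @i0&i1  | dual
1. st.MEM @i2  | no-port MEM/MUL
2. mul.MUL @i3  | WAW r4
3. and.ALU @i4  | RAW r4
4. sll.ALU/bne.BR @i5&i6  | dual
5. xor.ALU/st.MEM @i7&i8  | dual
6. or.ALU/sll.ALU @i9&i10  | dual
7. st.MEM/bne.BR @i11&i12  | dual
8. and.ALU @i13  | tail

CYCLES = 9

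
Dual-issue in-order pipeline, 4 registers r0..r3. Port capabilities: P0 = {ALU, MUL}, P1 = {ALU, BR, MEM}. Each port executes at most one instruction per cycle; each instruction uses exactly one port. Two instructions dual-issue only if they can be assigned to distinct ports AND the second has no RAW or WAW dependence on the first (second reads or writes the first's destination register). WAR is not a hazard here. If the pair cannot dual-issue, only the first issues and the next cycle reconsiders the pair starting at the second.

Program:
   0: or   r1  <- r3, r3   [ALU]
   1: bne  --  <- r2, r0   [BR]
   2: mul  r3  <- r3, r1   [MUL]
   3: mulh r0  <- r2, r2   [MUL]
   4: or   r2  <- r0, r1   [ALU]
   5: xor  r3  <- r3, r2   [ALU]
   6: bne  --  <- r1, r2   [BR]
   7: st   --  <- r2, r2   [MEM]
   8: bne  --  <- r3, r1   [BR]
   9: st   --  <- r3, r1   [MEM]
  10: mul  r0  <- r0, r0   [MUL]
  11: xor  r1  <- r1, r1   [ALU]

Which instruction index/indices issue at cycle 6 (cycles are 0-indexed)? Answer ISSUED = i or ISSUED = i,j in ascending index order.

ISSUED = 8

#0 head=0: or+bne i0&i1 dual
#1 head=2: mul i2 no-port MUL/MUL
#2 head=3: mulh i3 RAW r0
#3 head=4: or i4 RAW r2
#4 head=5: xor+bne i5&i6 dual
#5 head=7: st i7 no-port MEM/BR
#6 head=8: bne i8 no-port BR/MEM
#7 head=9: st+mul i9&i10 dual
#8 head=11: xor i11 tail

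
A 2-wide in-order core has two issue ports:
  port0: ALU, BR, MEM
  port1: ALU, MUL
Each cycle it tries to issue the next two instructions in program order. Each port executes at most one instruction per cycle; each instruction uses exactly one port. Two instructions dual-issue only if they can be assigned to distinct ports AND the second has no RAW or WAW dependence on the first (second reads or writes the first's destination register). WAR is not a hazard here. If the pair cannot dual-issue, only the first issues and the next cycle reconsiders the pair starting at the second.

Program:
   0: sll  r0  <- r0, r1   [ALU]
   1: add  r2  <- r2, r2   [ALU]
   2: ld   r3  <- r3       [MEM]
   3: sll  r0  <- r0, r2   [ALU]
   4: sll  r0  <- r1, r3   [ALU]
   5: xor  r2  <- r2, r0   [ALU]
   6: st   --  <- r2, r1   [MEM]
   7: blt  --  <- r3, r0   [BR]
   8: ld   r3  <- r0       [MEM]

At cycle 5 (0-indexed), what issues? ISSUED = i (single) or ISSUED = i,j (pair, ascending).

0. sll.ALU/add.ALU @i0+i1  | dual
1. ld.MEM/sll.ALU @i2+i3  | dual
2. sll.ALU @i4  | RAW r0
3. xor.ALU @i5  | RAW r2
4. st.MEM @i6  | no-port MEM/BR
5. blt.BR @i7  | no-port BR/MEM
6. ld.MEM @i8  | tail

ISSUED = 7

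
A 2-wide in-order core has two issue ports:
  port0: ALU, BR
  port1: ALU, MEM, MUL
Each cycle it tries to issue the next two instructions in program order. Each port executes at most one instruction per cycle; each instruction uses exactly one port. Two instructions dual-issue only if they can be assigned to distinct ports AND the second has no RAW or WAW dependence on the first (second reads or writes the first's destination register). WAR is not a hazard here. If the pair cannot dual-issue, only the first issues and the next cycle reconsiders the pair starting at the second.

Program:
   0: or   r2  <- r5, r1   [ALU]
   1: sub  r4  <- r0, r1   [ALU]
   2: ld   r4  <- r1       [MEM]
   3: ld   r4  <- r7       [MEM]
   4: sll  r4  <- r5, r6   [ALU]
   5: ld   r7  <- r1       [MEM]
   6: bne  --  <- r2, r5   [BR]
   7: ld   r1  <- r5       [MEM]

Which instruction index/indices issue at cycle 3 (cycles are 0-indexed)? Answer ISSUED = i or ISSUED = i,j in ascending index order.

ISSUED = 4,5

  cy0 -> i0,i1 (or.ALU+sub.ALU) dual
  cy1 -> i2 (ld.MEM) no-port MEM/MEM
  cy2 -> i3 (ld.MEM) WAW r4
  cy3 -> i4,i5 (sll.ALU+ld.MEM) dual
  cy4 -> i6,i7 (bne.BR+ld.MEM) dual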